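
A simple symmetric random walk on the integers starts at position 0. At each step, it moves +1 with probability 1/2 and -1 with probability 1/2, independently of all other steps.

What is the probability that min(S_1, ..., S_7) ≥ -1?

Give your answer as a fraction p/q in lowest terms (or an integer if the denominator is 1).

Answer: 35/64

Derivation:
Let f(t,s) = #length-t paths at position s with S_1..S_t all ≥ -1.
f(t,s) = f(t-1,s-1) + f(t-1,s+1) for s ≥ -1; f(t,s) = 0 for s < -1.
t=0: f(0,0)=1
t=1: f(1,-1)=1 f(1,1)=1
t=2: f(2,0)=2 f(2,2)=1
t=3: f(3,-1)=2 f(3,1)=3 f(3,3)=1
t=4: f(4,0)=5 f(4,2)=4 f(4,4)=1
t=5: f(5,-1)=5 f(5,1)=9 f(5,3)=5 f(5,5)=1
t=6: f(6,0)=14 f(6,2)=14 f(6,4)=6 f(6,6)=1
t=7: f(7,-1)=14 f(7,1)=28 f(7,3)=20 f(7,5)=7 f(7,7)=1
Σ_s f(7,s) = 70
P = 70/128 = 35/64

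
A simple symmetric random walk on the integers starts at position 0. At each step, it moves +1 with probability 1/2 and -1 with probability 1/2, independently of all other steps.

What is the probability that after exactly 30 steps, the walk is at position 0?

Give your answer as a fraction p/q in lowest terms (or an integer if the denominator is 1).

Answer: 9694845/67108864

Derivation:
To return to 0 after 30 steps: need exactly 15 steps of +1 and 15 of -1.
Favorable paths: C(30,15) = 155117520
Total paths: 2^30 = 1073741824
P = 155117520/1073741824 = 9694845/67108864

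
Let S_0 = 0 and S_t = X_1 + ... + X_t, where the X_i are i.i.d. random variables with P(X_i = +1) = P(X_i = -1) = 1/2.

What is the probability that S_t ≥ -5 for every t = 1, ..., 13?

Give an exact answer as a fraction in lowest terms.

Let f(t,s) = #length-t paths at position s with S_1..S_t all ≥ -5.
f(t,s) = f(t-1,s-1) + f(t-1,s+1) for s ≥ -5; f(t,s) = 0 for s < -5.
t=0: f(0,0)=1
t=1: f(1,-1)=1 f(1,1)=1
t=2: f(2,-2)=1 f(2,0)=2 f(2,2)=1
t=3: f(3,-3)=1 f(3,-1)=3 f(3,1)=3 f(3,3)=1
t=4: f(4,-4)=1 f(4,-2)=4 f(4,0)=6 f(4,2)=4 f(4,4)=1
t=5: f(5,-5)=1 f(5,-3)=5 f(5,-1)=10 f(5,1)=10 f(5,3)=5 f(5,5)=1
t=6: f(6,-4)=6 f(6,-2)=15 f(6,0)=20 f(6,2)=15 f(6,4)=6 f(6,6)=1
t=7: f(7,-5)=6 f(7,-3)=21 f(7,-1)=35 f(7,1)=35 f(7,3)=21 f(7,5)=7 f(7,7)=1
t=8: f(8,-4)=27 f(8,-2)=56 f(8,0)=70 f(8,2)=56 f(8,4)=28 f(8,6)=8 f(8,8)=1
t=9: f(9,-5)=27 f(9,-3)=83 f(9,-1)=126 f(9,1)=126 f(9,3)=84 f(9,5)=36 f(9,7)=9 f(9,9)=1
t=10: f(10,-4)=110 f(10,-2)=209 f(10,0)=252 f(10,2)=210 f(10,4)=120 f(10,6)=45 f(10,8)=10 f(10,10)=1
t=11: f(11,-5)=110 f(11,-3)=319 f(11,-1)=461 f(11,1)=462 f(11,3)=330 f(11,5)=165 f(11,7)=55 f(11,9)=11 f(11,11)=1
t=12: f(12,-4)=429 f(12,-2)=780 f(12,0)=923 f(12,2)=792 f(12,4)=495 f(12,6)=220 f(12,8)=66 f(12,10)=12 f(12,12)=1
t=13: f(13,-5)=429 f(13,-3)=1209 f(13,-1)=1703 f(13,1)=1715 f(13,3)=1287 f(13,5)=715 f(13,7)=286 f(13,9)=78 f(13,11)=13 f(13,13)=1
Σ_s f(13,s) = 7436
P = 7436/8192 = 1859/2048

Answer: 1859/2048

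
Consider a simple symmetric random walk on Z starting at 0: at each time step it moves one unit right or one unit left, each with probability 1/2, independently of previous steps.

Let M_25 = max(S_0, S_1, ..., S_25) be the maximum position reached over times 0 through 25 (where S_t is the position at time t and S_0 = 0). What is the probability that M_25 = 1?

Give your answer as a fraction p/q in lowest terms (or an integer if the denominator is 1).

Answer: 1300075/8388608

Derivation:
Let M_25 = max(S_0,...,S_25). Use the reflection principle: for j ≥ 1, #{paths with M_25 ≥ j} = #{S_25 ≥ j} + #{S_25 ≥ j+1}.
By reflection, #{M_25 ≥ 1} = #{S_25 ≥ 1} + #{S_25 ≥ 2} = 16777216 + 11576916 = 28354132.
#{M_25 ≥ 2} = #{S_25 ≥ 2} + #{S_25 ≥ 3} = 11576916 + 11576916 = 23153832.
#{M_25 = 1} = 28354132 - 23153832 = 5200300.
P(M_25 = 1) = 5200300/33554432 = 1300075/8388608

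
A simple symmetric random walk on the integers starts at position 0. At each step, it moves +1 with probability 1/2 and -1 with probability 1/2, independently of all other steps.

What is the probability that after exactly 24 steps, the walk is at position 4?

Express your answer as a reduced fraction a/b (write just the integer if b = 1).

Answer: 245157/2097152

Derivation:
To reach position 4 after 24 steps: need 14 steps of +1 and 10 of -1.
Favorable paths: C(24,14) = 1961256
Total paths: 2^24 = 16777216
P = 1961256/16777216 = 245157/2097152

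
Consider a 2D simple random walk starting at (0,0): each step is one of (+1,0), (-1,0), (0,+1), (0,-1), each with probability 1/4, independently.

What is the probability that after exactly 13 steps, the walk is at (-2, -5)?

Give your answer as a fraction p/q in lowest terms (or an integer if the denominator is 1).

Let h be the number of horizontal steps (so 13-h are vertical). To end at (-2,-5) need (h-2)/2 right-steps and ((13-h)-5)/2 up-steps.
Sum over h with 2 ≤ h ≤ 8, h ≡ 0 (mod 2), 13-h ≡ 1 (mod 2):
h=2: C(13,2)·C(2,0)·C(11,3) = 78·1·165 = 12870
h=4: C(13,4)·C(4,1)·C(9,2) = 715·4·36 = 102960
h=6: C(13,6)·C(6,2)·C(7,1) = 1716·15·7 = 180180
h=8: C(13,8)·C(8,3)·C(5,0) = 1287·56·1 = 72072
Total favorable: 368082
Total paths: 4^13 = 67108864
P = 368082/67108864 = 184041/33554432

Answer: 184041/33554432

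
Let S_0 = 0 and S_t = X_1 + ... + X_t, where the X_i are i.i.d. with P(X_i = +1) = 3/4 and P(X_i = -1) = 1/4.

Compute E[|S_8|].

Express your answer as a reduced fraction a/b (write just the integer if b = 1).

S_8 takes values m ≡ 0 (mod 2) with |m| ≤ 8; P(S_8=m) = C(8,(8+m)/2) · (3/4)^((8+m)/2) · (1/4)^((8-m)/2).
Distribution: P(S=-8)=1/65536, P(S=-6)=3/8192, P(S=-4)=63/16384, P(S=-2)=189/8192, P(S=0)=2835/32768, P(S=2)=1701/8192, P(S=4)=5103/16384, P(S=6)=2187/8192, P(S=8)=6561/65536
E[|S_8|] = Σ_m |m|·P(S_8=m) = 16907/4096

Answer: 16907/4096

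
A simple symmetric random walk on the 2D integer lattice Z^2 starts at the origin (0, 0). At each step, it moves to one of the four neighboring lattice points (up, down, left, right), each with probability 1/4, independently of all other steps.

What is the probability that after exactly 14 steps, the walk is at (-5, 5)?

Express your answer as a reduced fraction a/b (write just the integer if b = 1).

Answer: 39039/33554432

Derivation:
Let h be the number of horizontal steps (so 14-h are vertical). To end at (-5,5) need (h-5)/2 right-steps and ((14-h)+5)/2 up-steps.
Sum over h with 5 ≤ h ≤ 9, h ≡ 1 (mod 2), 14-h ≡ 1 (mod 2):
h=5: C(14,5)·C(5,0)·C(9,7) = 2002·1·36 = 72072
h=7: C(14,7)·C(7,1)·C(7,6) = 3432·7·7 = 168168
h=9: C(14,9)·C(9,2)·C(5,5) = 2002·36·1 = 72072
Total favorable: 312312
Total paths: 4^14 = 268435456
P = 312312/268435456 = 39039/33554432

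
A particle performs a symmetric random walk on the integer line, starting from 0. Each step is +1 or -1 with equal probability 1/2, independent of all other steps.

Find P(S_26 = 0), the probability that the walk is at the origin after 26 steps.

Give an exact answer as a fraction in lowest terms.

To return to 0 after 26 steps: need exactly 13 steps of +1 and 13 of -1.
Favorable paths: C(26,13) = 10400600
Total paths: 2^26 = 67108864
P = 10400600/67108864 = 1300075/8388608

Answer: 1300075/8388608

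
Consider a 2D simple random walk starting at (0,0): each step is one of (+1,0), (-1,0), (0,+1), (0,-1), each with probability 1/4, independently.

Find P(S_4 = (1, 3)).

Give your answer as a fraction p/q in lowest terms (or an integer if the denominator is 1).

Let h be the number of horizontal steps (so 4-h are vertical). To end at (1,3) need (h+1)/2 right-steps and ((4-h)+3)/2 up-steps.
Sum over h with 1 ≤ h ≤ 1, h ≡ 1 (mod 2), 4-h ≡ 1 (mod 2):
h=1: C(4,1)·C(1,1)·C(3,3) = 4·1·1 = 4
Total favorable: 4
Total paths: 4^4 = 256
P = 4/256 = 1/64

Answer: 1/64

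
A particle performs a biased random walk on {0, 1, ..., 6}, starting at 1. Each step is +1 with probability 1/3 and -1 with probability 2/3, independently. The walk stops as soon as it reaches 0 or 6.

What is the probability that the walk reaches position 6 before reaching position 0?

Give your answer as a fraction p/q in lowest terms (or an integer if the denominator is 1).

Answer: 1/63

Derivation:
Biased walk: p = 1/3, q = 2/3, r = q/p = 2
Gambler's ruin: P(hit 6 before 0 | start at 1) = (1 - r^a)/(1 - r^N)
r^1 = 2; r^6 = 64
P = (1 - 2) / (1 - 64) = -1 / -63 = 1/63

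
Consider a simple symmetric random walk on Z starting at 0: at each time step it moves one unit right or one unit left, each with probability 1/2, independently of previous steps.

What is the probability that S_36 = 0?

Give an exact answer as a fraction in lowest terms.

To return to 0 after 36 steps: need exactly 18 steps of +1 and 18 of -1.
Favorable paths: C(36,18) = 9075135300
Total paths: 2^36 = 68719476736
P = 9075135300/68719476736 = 2268783825/17179869184

Answer: 2268783825/17179869184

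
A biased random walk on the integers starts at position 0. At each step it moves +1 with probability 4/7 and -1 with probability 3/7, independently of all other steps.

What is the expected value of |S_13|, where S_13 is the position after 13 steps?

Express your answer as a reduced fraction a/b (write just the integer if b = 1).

Answer: 6496911811/1977326743

Derivation:
S_13 takes values m ≡ 1 (mod 2) with |m| ≤ 13; P(S_13=m) = C(13,(13+m)/2) · (4/7)^((13+m)/2) · (3/7)^((13-m)/2).
Distribution: P(S=-13)=1594323/96889010407, P(S=-11)=27634932/96889010407, P(S=-9)=221079456/96889010407, P(S=-7)=1080832896/96889010407, P(S=-5)=3602776320/96889010407, P(S=-3)=8646663168/96889010407, P(S=-1)=15371845632/96889010407, P(S=1)=20495794176/96889010407, P(S=3)=20495794176/96889010407, P(S=5)=15182069760/96889010407, P(S=7)=8097103872/96889010407, P(S=9)=2944401408/96889010407, P(S=11)=654311424/96889010407, P(S=13)=67108864/96889010407
E[|S_13|] = Σ_m |m|·P(S_13=m) = 6496911811/1977326743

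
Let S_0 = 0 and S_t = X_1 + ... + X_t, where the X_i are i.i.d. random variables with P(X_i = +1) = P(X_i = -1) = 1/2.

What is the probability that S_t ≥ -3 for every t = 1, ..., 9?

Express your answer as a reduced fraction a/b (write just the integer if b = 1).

Answer: 105/128

Derivation:
Let f(t,s) = #length-t paths at position s with S_1..S_t all ≥ -3.
f(t,s) = f(t-1,s-1) + f(t-1,s+1) for s ≥ -3; f(t,s) = 0 for s < -3.
t=0: f(0,0)=1
t=1: f(1,-1)=1 f(1,1)=1
t=2: f(2,-2)=1 f(2,0)=2 f(2,2)=1
t=3: f(3,-3)=1 f(3,-1)=3 f(3,1)=3 f(3,3)=1
t=4: f(4,-2)=4 f(4,0)=6 f(4,2)=4 f(4,4)=1
t=5: f(5,-3)=4 f(5,-1)=10 f(5,1)=10 f(5,3)=5 f(5,5)=1
t=6: f(6,-2)=14 f(6,0)=20 f(6,2)=15 f(6,4)=6 f(6,6)=1
t=7: f(7,-3)=14 f(7,-1)=34 f(7,1)=35 f(7,3)=21 f(7,5)=7 f(7,7)=1
t=8: f(8,-2)=48 f(8,0)=69 f(8,2)=56 f(8,4)=28 f(8,6)=8 f(8,8)=1
t=9: f(9,-3)=48 f(9,-1)=117 f(9,1)=125 f(9,3)=84 f(9,5)=36 f(9,7)=9 f(9,9)=1
Σ_s f(9,s) = 420
P = 420/512 = 105/128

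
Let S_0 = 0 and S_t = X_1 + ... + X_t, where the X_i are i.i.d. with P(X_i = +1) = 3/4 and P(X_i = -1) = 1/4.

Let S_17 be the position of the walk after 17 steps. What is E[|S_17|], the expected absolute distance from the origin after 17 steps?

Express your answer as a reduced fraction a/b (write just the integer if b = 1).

Answer: 18339782563/2147483648

Derivation:
S_17 takes values m ≡ 1 (mod 2) with |m| ≤ 17; P(S_17=m) = C(17,(17+m)/2) · (3/4)^((17+m)/2) · (1/4)^((17-m)/2).
Distribution: P(S=-17)=1/17179869184, P(S=-15)=51/17179869184, P(S=-13)=153/2147483648, P(S=-11)=2295/2147483648, P(S=-9)=48195/4294967296, P(S=-7)=375921/4294967296, P(S=-5)=1127763/2147483648, P(S=-3)=5316597/2147483648, P(S=-1)=79748955/8589934592, P(S=1)=239246865/8589934592, P(S=3)=143548119/2147483648, P(S=5)=274046409/2147483648, P(S=7)=822139227/4294967296, P(S=9)=948622185/4294967296, P(S=11)=406552365/2147483648, P(S=13)=243931419/2147483648, P(S=15)=731794257/17179869184, P(S=17)=129140163/17179869184
E[|S_17|] = Σ_m |m|·P(S_17=m) = 18339782563/2147483648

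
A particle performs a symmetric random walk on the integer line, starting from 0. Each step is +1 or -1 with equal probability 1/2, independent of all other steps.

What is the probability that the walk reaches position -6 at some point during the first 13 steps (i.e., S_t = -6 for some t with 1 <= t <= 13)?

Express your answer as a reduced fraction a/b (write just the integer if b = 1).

Answer: 189/2048

Derivation:
Count via complement. Let g(t,s) = #length-t paths at position s with S_1..S_t all ≠ -6.
g(t,s) = g(t-1,s-1) + g(t-1,s+1) for s ≠ -6; g(t,-6) = 0.
t=0: g(0,0)=1
t=1: g(1,-1)=1 g(1,1)=1
t=2: g(2,-2)=1 g(2,0)=2 g(2,2)=1
t=3: g(3,-3)=1 g(3,-1)=3 g(3,1)=3 g(3,3)=1
t=4: g(4,-4)=1 g(4,-2)=4 g(4,0)=6 g(4,2)=4 g(4,4)=1
t=5: g(5,-5)=1 g(5,-3)=5 g(5,-1)=10 g(5,1)=10 g(5,3)=5 g(5,5)=1
t=6: g(6,-4)=6 g(6,-2)=15 g(6,0)=20 g(6,2)=15 g(6,4)=6 g(6,6)=1
t=7: g(7,-5)=6 g(7,-3)=21 g(7,-1)=35 g(7,1)=35 g(7,3)=21 g(7,5)=7 g(7,7)=1
t=8: g(8,-4)=27 g(8,-2)=56 g(8,0)=70 g(8,2)=56 g(8,4)=28 g(8,6)=8 g(8,8)=1
t=9: g(9,-5)=27 g(9,-3)=83 g(9,-1)=126 g(9,1)=126 g(9,3)=84 g(9,5)=36 g(9,7)=9 g(9,9)=1
t=10: g(10,-4)=110 g(10,-2)=209 g(10,0)=252 g(10,2)=210 g(10,4)=120 g(10,6)=45 g(10,8)=10 g(10,10)=1
t=11: g(11,-5)=110 g(11,-3)=319 g(11,-1)=461 g(11,1)=462 g(11,3)=330 g(11,5)=165 g(11,7)=55 g(11,9)=11 g(11,11)=1
t=12: g(12,-4)=429 g(12,-2)=780 g(12,0)=923 g(12,2)=792 g(12,4)=495 g(12,6)=220 g(12,8)=66 g(12,10)=12 g(12,12)=1
t=13: g(13,-5)=429 g(13,-3)=1209 g(13,-1)=1703 g(13,1)=1715 g(13,3)=1287 g(13,5)=715 g(13,7)=286 g(13,9)=78 g(13,11)=13 g(13,13)=1
Paths never hitting -6: Σ_s g(13,s) = 7436
Paths hitting -6: 2^13 - 7436 = 756
P = 756/8192 = 189/2048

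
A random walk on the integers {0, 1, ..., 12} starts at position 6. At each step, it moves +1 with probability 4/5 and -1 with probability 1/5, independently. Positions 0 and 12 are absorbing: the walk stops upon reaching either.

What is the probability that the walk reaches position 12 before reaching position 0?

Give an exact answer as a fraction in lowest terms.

Biased walk: p = 4/5, q = 1/5, r = q/p = 1/4
Gambler's ruin: P(hit 12 before 0 | start at 6) = (1 - r^a)/(1 - r^N)
r^6 = 1/4096; r^12 = 1/16777216
P = (1 - 1/4096) / (1 - 1/16777216) = 4095/4096 / 16777215/16777216 = 4096/4097

Answer: 4096/4097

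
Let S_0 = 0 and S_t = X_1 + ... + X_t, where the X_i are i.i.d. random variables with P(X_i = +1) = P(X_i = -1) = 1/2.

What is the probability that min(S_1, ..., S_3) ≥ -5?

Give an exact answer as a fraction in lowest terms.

Let f(t,s) = #length-t paths at position s with S_1..S_t all ≥ -5.
f(t,s) = f(t-1,s-1) + f(t-1,s+1) for s ≥ -5; f(t,s) = 0 for s < -5.
t=0: f(0,0)=1
t=1: f(1,-1)=1 f(1,1)=1
t=2: f(2,-2)=1 f(2,0)=2 f(2,2)=1
t=3: f(3,-3)=1 f(3,-1)=3 f(3,1)=3 f(3,3)=1
Σ_s f(3,s) = 8
P = 8/8 = 1

Answer: 1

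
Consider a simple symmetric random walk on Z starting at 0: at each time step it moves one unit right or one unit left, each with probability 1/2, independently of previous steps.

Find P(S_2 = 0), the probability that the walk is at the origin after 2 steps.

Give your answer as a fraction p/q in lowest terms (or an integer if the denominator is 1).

Answer: 1/2

Derivation:
To return to 0 after 2 steps: need exactly 1 step of +1 and 1 of -1.
Favorable paths: C(2,1) = 2
Total paths: 2^2 = 4
P = 2/4 = 1/2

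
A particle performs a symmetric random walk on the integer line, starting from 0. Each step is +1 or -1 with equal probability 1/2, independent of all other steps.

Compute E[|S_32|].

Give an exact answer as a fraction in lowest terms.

S_32 takes values m ≡ 0 (mod 2) with |m| ≤ 32; P(S_32=m) = C(32,(32+m)/2)/2^32.
Total paths: 2^32 = 4294967296
Distribution: P(S=-32)=1/4294967296, P(S=-30)=32/4294967296, P(S=-28)=496/4294967296, P(S=-26)=4960/4294967296, P(S=-24)=35960/4294967296, P(S=-22)=201376/4294967296, P(S=-20)=906192/4294967296, P(S=-18)=3365856/4294967296, P(S=-16)=10518300/4294967296, P(S=-14)=28048800/4294967296, P(S=-12)=64512240/4294967296, P(S=-10)=129024480/4294967296, P(S=-8)=225792840/4294967296, P(S=-6)=347373600/4294967296, P(S=-4)=471435600/4294967296, P(S=-2)=565722720/4294967296, P(S=0)=601080390/4294967296, P(S=2)=565722720/4294967296, P(S=4)=471435600/4294967296, P(S=6)=347373600/4294967296, P(S=8)=225792840/4294967296, P(S=10)=129024480/4294967296, P(S=12)=64512240/4294967296, P(S=14)=28048800/4294967296, P(S=16)=10518300/4294967296, P(S=18)=3365856/4294967296, P(S=20)=906192/4294967296, P(S=22)=201376/4294967296, P(S=24)=35960/4294967296, P(S=26)=4960/4294967296, P(S=28)=496/4294967296, P(S=30)=32/4294967296, P(S=32)=1/4294967296
E[|S_32|] = Σ_m |m|·P(S_32=m) = 19234572480/4294967296 = 300540195/67108864

Answer: 300540195/67108864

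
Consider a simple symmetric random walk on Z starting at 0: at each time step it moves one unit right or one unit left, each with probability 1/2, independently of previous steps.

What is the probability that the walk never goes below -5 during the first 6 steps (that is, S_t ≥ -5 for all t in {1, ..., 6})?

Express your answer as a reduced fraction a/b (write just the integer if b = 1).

Let f(t,s) = #length-t paths at position s with S_1..S_t all ≥ -5.
f(t,s) = f(t-1,s-1) + f(t-1,s+1) for s ≥ -5; f(t,s) = 0 for s < -5.
t=0: f(0,0)=1
t=1: f(1,-1)=1 f(1,1)=1
t=2: f(2,-2)=1 f(2,0)=2 f(2,2)=1
t=3: f(3,-3)=1 f(3,-1)=3 f(3,1)=3 f(3,3)=1
t=4: f(4,-4)=1 f(4,-2)=4 f(4,0)=6 f(4,2)=4 f(4,4)=1
t=5: f(5,-5)=1 f(5,-3)=5 f(5,-1)=10 f(5,1)=10 f(5,3)=5 f(5,5)=1
t=6: f(6,-4)=6 f(6,-2)=15 f(6,0)=20 f(6,2)=15 f(6,4)=6 f(6,6)=1
Σ_s f(6,s) = 63
P = 63/64 = 63/64

Answer: 63/64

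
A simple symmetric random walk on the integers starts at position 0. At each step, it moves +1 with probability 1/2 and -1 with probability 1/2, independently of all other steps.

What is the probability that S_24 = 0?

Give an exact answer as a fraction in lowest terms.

Answer: 676039/4194304

Derivation:
To reach position 0 after 24 steps: need 12 steps of +1 and 12 of -1.
Favorable paths: C(24,12) = 2704156
Total paths: 2^24 = 16777216
P = 2704156/16777216 = 676039/4194304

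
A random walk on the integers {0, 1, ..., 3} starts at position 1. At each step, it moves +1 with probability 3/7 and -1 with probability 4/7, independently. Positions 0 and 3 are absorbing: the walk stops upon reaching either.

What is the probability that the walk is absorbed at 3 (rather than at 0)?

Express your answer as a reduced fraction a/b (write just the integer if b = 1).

Biased walk: p = 3/7, q = 4/7, r = q/p = 4/3
Gambler's ruin: P(hit 3 before 0 | start at 1) = (1 - r^a)/(1 - r^N)
r^1 = 4/3; r^3 = 64/27
P = (1 - 4/3) / (1 - 64/27) = -1/3 / -37/27 = 9/37

Answer: 9/37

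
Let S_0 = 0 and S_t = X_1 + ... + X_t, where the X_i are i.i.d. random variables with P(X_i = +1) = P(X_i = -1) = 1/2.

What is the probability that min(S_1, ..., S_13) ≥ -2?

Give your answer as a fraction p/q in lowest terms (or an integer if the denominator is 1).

Answer: 4719/8192

Derivation:
Let f(t,s) = #length-t paths at position s with S_1..S_t all ≥ -2.
f(t,s) = f(t-1,s-1) + f(t-1,s+1) for s ≥ -2; f(t,s) = 0 for s < -2.
t=0: f(0,0)=1
t=1: f(1,-1)=1 f(1,1)=1
t=2: f(2,-2)=1 f(2,0)=2 f(2,2)=1
t=3: f(3,-1)=3 f(3,1)=3 f(3,3)=1
t=4: f(4,-2)=3 f(4,0)=6 f(4,2)=4 f(4,4)=1
t=5: f(5,-1)=9 f(5,1)=10 f(5,3)=5 f(5,5)=1
t=6: f(6,-2)=9 f(6,0)=19 f(6,2)=15 f(6,4)=6 f(6,6)=1
t=7: f(7,-1)=28 f(7,1)=34 f(7,3)=21 f(7,5)=7 f(7,7)=1
t=8: f(8,-2)=28 f(8,0)=62 f(8,2)=55 f(8,4)=28 f(8,6)=8 f(8,8)=1
t=9: f(9,-1)=90 f(9,1)=117 f(9,3)=83 f(9,5)=36 f(9,7)=9 f(9,9)=1
t=10: f(10,-2)=90 f(10,0)=207 f(10,2)=200 f(10,4)=119 f(10,6)=45 f(10,8)=10 f(10,10)=1
t=11: f(11,-1)=297 f(11,1)=407 f(11,3)=319 f(11,5)=164 f(11,7)=55 f(11,9)=11 f(11,11)=1
t=12: f(12,-2)=297 f(12,0)=704 f(12,2)=726 f(12,4)=483 f(12,6)=219 f(12,8)=66 f(12,10)=12 f(12,12)=1
t=13: f(13,-1)=1001 f(13,1)=1430 f(13,3)=1209 f(13,5)=702 f(13,7)=285 f(13,9)=78 f(13,11)=13 f(13,13)=1
Σ_s f(13,s) = 4719
P = 4719/8192 = 4719/8192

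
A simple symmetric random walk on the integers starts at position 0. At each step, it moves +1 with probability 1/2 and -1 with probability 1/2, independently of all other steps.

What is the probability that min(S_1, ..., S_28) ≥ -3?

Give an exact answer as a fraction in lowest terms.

Let f(t,s) = #length-t paths at position s with S_1..S_t all ≥ -3.
f(t,s) = f(t-1,s-1) + f(t-1,s+1) for s ≥ -3; f(t,s) = 0 for s < -3.
t=0: f(0,0)=1
t=1: f(1,-1)=1 f(1,1)=1
t=2: f(2,-2)=1 f(2,0)=2 f(2,2)=1
t=3: f(3,-3)=1 f(3,-1)=3 f(3,1)=3 f(3,3)=1
t=4: f(4,-2)=4 f(4,0)=6 f(4,2)=4 f(4,4)=1
t=5: f(5,-3)=4 f(5,-1)=10 f(5,1)=10 f(5,3)=5 f(5,5)=1
t=6: f(6,-2)=14 f(6,0)=20 f(6,2)=15 f(6,4)=6 f(6,6)=1
t=7: f(7,-3)=14 f(7,-1)=34 f(7,1)=35 f(7,3)=21 f(7,5)=7 f(7,7)=1
t=8: f(8,-2)=48 f(8,0)=69 f(8,2)=56 f(8,4)=28 f(8,6)=8 f(8,8)=1
t=9: f(9,-3)=48 f(9,-1)=117 f(9,1)=125 f(9,3)=84 f(9,5)=36 f(9,7)=9 f(9,9)=1
t=10: f(10,-2)=165 f(10,0)=242 f(10,2)=209 f(10,4)=120 f(10,6)=45 f(10,8)=10 f(10,10)=1
t=11: f(11,-3)=165 f(11,-1)=407 f(11,1)=451 f(11,3)=329 f(11,5)=165 f(11,7)=55 f(11,9)=11 f(11,11)=1
t=12: f(12,-2)=572 f(12,0)=858 f(12,2)=780 f(12,4)=494 f(12,6)=220 f(12,8)=66 f(12,10)=12 f(12,12)=1
t=13: f(13,-3)=572 f(13,-1)=1430 f(13,1)=1638 f(13,3)=1274 f(13,5)=714 f(13,7)=286 f(13,9)=78 f(13,11)=13 f(13,13)=1
t=14: f(14,-2)=2002 f(14,0)=3068 f(14,2)=2912 f(14,4)=1988 f(14,6)=1000 f(14,8)=364 f(14,10)=91 f(14,12)=14 f(14,14)=1
t=15: f(15,-3)=2002 f(15,-1)=5070 f(15,1)=5980 f(15,3)=4900 f(15,5)=2988 f(15,7)=1364 f(15,9)=455 f(15,11)=105 f(15,13)=15 f(15,15)=1
t=16: f(16,-2)=7072 f(16,0)=11050 f(16,2)=10880 f(16,4)=7888 f(16,6)=4352 f(16,8)=1819 f(16,10)=560 f(16,12)=120 f(16,14)=16 f(16,16)=1
t=17: f(17,-3)=7072 f(17,-1)=18122 f(17,1)=21930 f(17,3)=18768 f(17,5)=12240 f(17,7)=6171 f(17,9)=2379 f(17,11)=680 f(17,13)=136 f(17,15)=17 f(17,17)=1
t=18: f(18,-2)=25194 f(18,0)=40052 f(18,2)=40698 f(18,4)=31008 f(18,6)=18411 f(18,8)=8550 f(18,10)=3059 f(18,12)=816 f(18,14)=153 f(18,16)=18 f(18,18)=1
t=19: f(19,-3)=25194 f(19,-1)=65246 f(19,1)=80750 f(19,3)=71706 f(19,5)=49419 f(19,7)=26961 f(19,9)=11609 f(19,11)=3875 f(19,13)=969 f(19,15)=171 f(19,17)=19 f(19,19)=1
t=20: f(20,-2)=90440 f(20,0)=145996 f(20,2)=152456 f(20,4)=121125 f(20,6)=76380 f(20,8)=38570 f(20,10)=15484 f(20,12)=4844 f(20,14)=1140 f(20,16)=190 f(20,18)=20 f(20,20)=1
t=21: f(21,-3)=90440 f(21,-1)=236436 f(21,1)=298452 f(21,3)=273581 f(21,5)=197505 f(21,7)=114950 f(21,9)=54054 f(21,11)=20328 f(21,13)=5984 f(21,15)=1330 f(21,17)=210 f(21,19)=21 f(21,21)=1
t=22: f(22,-2)=326876 f(22,0)=534888 f(22,2)=572033 f(22,4)=471086 f(22,6)=312455 f(22,8)=169004 f(22,10)=74382 f(22,12)=26312 f(22,14)=7314 f(22,16)=1540 f(22,18)=231 f(22,20)=22 f(22,22)=1
t=23: f(23,-3)=326876 f(23,-1)=861764 f(23,1)=1106921 f(23,3)=1043119 f(23,5)=783541 f(23,7)=481459 f(23,9)=243386 f(23,11)=100694 f(23,13)=33626 f(23,15)=8854 f(23,17)=1771 f(23,19)=253 f(23,21)=23 f(23,23)=1
t=24: f(24,-2)=1188640 f(24,0)=1968685 f(24,2)=2150040 f(24,4)=1826660 f(24,6)=1265000 f(24,8)=724845 f(24,10)=344080 f(24,12)=134320 f(24,14)=42480 f(24,16)=10625 f(24,18)=2024 f(24,20)=276 f(24,22)=24 f(24,24)=1
t=25: f(25,-3)=1188640 f(25,-1)=3157325 f(25,1)=4118725 f(25,3)=3976700 f(25,5)=3091660 f(25,7)=1989845 f(25,9)=1068925 f(25,11)=478400 f(25,13)=176800 f(25,15)=53105 f(25,17)=12649 f(25,19)=2300 f(25,21)=300 f(25,23)=25 f(25,25)=1
t=26: f(26,-2)=4345965 f(26,0)=7276050 f(26,2)=8095425 f(26,4)=7068360 f(26,6)=5081505 f(26,8)=3058770 f(26,10)=1547325 f(26,12)=655200 f(26,14)=229905 f(26,16)=65754 f(26,18)=14949 f(26,20)=2600 f(26,22)=325 f(26,24)=26 f(26,26)=1
t=27: f(27,-3)=4345965 f(27,-1)=11622015 f(27,1)=15371475 f(27,3)=15163785 f(27,5)=12149865 f(27,7)=8140275 f(27,9)=4606095 f(27,11)=2202525 f(27,13)=885105 f(27,15)=295659 f(27,17)=80703 f(27,19)=17549 f(27,21)=2925 f(27,23)=351 f(27,25)=27 f(27,27)=1
t=28: f(28,-2)=15967980 f(28,0)=26993490 f(28,2)=30535260 f(28,4)=27313650 f(28,6)=20290140 f(28,8)=12746370 f(28,10)=6808620 f(28,12)=3087630 f(28,14)=1180764 f(28,16)=376362 f(28,18)=98252 f(28,20)=20474 f(28,22)=3276 f(28,24)=378 f(28,26)=28 f(28,28)=1
Σ_s f(28,s) = 145422675
P = 145422675/268435456 = 145422675/268435456

Answer: 145422675/268435456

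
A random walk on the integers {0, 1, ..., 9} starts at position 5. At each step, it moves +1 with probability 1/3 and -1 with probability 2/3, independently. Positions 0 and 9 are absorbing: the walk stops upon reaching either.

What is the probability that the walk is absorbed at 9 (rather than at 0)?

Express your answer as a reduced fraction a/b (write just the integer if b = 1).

Biased walk: p = 1/3, q = 2/3, r = q/p = 2
Gambler's ruin: P(hit 9 before 0 | start at 5) = (1 - r^a)/(1 - r^N)
r^5 = 32; r^9 = 512
P = (1 - 32) / (1 - 512) = -31 / -511 = 31/511

Answer: 31/511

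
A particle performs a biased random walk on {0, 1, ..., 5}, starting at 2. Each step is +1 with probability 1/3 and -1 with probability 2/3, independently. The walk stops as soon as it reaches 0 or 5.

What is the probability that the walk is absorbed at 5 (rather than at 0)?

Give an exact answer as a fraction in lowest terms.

Biased walk: p = 1/3, q = 2/3, r = q/p = 2
Gambler's ruin: P(hit 5 before 0 | start at 2) = (1 - r^a)/(1 - r^N)
r^2 = 4; r^5 = 32
P = (1 - 4) / (1 - 32) = -3 / -31 = 3/31

Answer: 3/31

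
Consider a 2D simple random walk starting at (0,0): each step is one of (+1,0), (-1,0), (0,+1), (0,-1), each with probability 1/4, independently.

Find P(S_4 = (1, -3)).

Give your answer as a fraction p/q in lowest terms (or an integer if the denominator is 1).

Answer: 1/64

Derivation:
Let h be the number of horizontal steps (so 4-h are vertical). To end at (1,-3) need (h+1)/2 right-steps and ((4-h)-3)/2 up-steps.
Sum over h with 1 ≤ h ≤ 1, h ≡ 1 (mod 2), 4-h ≡ 1 (mod 2):
h=1: C(4,1)·C(1,1)·C(3,0) = 4·1·1 = 4
Total favorable: 4
Total paths: 4^4 = 256
P = 4/256 = 1/64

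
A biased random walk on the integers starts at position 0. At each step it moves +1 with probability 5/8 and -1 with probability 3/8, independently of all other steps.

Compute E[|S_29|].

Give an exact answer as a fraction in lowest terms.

S_29 takes values m ≡ 1 (mod 2) with |m| ≤ 29; P(S_29=m) = C(29,(29+m)/2) · (5/8)^((29+m)/2) · (3/8)^((29-m)/2).
Distribution: P(S=-29)=68630377364883/154742504910672534362390528, P(S=-27)=3317134905969345/154742504910672534362390528, P(S=-25)=38699907236309025/77371252455336267181195264, P(S=-23)=580498608544635375/77371252455336267181195264, P(S=-21)=12577469851800433125/154742504910672534362390528, P(S=-19)=104812248765003609375/154742504910672534362390528, P(S=-17)=174687081275006015625/38685626227668133590597632, P(S=-15)=956619730791699609375/38685626227668133590597632, P(S=-13)=17538028397847826171875/154742504910672534362390528, P(S=-11)=68203443769408212890625/154742504910672534362390528, P(S=-9)=113672406282347021484375/77371252455336267181195264, P(S=-7)=327238745358271728515625/77371252455336267181195264, P(S=-5)=1636193726791358642578125/154742504910672534362390528, P(S=-3)=3566063250699114990234375/154742504910672534362390528, P(S=-1)=849062678737884521484375/19342813113834066795298816, P(S=1)=1415104464563140869140625/19342813113834066795298816, P(S=3)=16509552086569976806640625/154742504910672534362390528, P(S=5)=21041585992687225341796875/154742504910672534362390528, P(S=7)=11689769995937347412109375/77371252455336267181195264, P(S=9)=11279602627658843994140625/77371252455336267181195264, P(S=11)=18799337712764739990234375/154742504910672534362390528, P(S=13)=13428098366260528564453125/154742504910672534362390528, P(S=15)=2034560358524322509765625/38685626227668133590597632, P(S=17)=1032023370265960693359375/38685626227668133590597632, P(S=19)=1720038950443267822265625/154742504910672534362390528, P(S=21)=573346316814422607421875/154742504910672534362390528, P(S=23)=73505938053131103515625/77371252455336267181195264, P(S=25)=13612210750579833984375/77371252455336267181195264, P(S=27)=3241002559661865234375/154742504910672534362390528, P(S=29)=186264514923095703125/154742504910672534362390528
E[|S_29|] = Σ_m |m|·P(S_29=m) = 18571577447197831800744823/2417851639229258349412352

Answer: 18571577447197831800744823/2417851639229258349412352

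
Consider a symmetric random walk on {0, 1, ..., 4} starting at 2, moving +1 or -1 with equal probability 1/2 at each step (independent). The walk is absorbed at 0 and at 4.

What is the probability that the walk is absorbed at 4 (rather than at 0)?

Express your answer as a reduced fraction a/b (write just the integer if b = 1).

Symmetric walk (p = 1/2): the harmonic-function argument gives P(hit 4 before 0 | start at 2) = a/N.
P = 2/4 = 1/2

Answer: 1/2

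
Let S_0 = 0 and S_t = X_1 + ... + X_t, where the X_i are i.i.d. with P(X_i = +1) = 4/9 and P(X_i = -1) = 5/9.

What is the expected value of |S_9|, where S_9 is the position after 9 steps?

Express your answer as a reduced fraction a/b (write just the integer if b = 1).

Answer: 12348281/4782969

Derivation:
S_9 takes values m ≡ 1 (mod 2) with |m| ≤ 9; P(S_9=m) = C(9,(9+m)/2) · (4/9)^((9+m)/2) · (5/9)^((9-m)/2).
Distribution: P(S=-9)=1953125/387420489, P(S=-7)=1562500/43046721, P(S=-5)=5000000/43046721, P(S=-3)=28000000/129140163, P(S=-1)=11200000/43046721, P(S=1)=8960000/43046721, P(S=3)=14336000/129140163, P(S=5)=1638400/43046721, P(S=7)=327680/43046721, P(S=9)=262144/387420489
E[|S_9|] = Σ_m |m|·P(S_9=m) = 12348281/4782969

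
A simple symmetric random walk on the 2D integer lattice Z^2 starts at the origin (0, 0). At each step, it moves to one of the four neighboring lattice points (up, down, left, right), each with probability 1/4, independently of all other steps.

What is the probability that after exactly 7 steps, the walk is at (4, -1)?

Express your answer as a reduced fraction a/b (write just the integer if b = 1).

Answer: 147/16384

Derivation:
Let h be the number of horizontal steps (so 7-h are vertical). To end at (4,-1) need (h+4)/2 right-steps and ((7-h)-1)/2 up-steps.
Sum over h with 4 ≤ h ≤ 6, h ≡ 0 (mod 2), 7-h ≡ 1 (mod 2):
h=4: C(7,4)·C(4,4)·C(3,1) = 35·1·3 = 105
h=6: C(7,6)·C(6,5)·C(1,0) = 7·6·1 = 42
Total favorable: 147
Total paths: 4^7 = 16384
P = 147/16384 = 147/16384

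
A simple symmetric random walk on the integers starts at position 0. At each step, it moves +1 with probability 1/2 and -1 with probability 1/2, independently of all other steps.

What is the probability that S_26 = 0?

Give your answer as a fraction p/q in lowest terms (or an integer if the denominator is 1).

To return to 0 after 26 steps: need exactly 13 steps of +1 and 13 of -1.
Favorable paths: C(26,13) = 10400600
Total paths: 2^26 = 67108864
P = 10400600/67108864 = 1300075/8388608

Answer: 1300075/8388608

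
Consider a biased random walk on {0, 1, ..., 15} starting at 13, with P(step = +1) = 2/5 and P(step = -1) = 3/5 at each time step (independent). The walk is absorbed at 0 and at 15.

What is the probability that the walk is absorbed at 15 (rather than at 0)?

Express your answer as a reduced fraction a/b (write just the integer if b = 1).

Biased walk: p = 2/5, q = 3/5, r = q/p = 3/2
Gambler's ruin: P(hit 15 before 0 | start at 13) = (1 - r^a)/(1 - r^N)
r^13 = 1594323/8192; r^15 = 14348907/32768
P = (1 - 1594323/8192) / (1 - 14348907/32768) = -1586131/8192 / -14316139/32768 = 6344524/14316139

Answer: 6344524/14316139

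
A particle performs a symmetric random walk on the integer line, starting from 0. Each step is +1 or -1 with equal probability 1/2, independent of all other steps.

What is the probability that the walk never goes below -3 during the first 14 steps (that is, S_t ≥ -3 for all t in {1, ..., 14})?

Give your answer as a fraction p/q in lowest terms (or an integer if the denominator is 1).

Let f(t,s) = #length-t paths at position s with S_1..S_t all ≥ -3.
f(t,s) = f(t-1,s-1) + f(t-1,s+1) for s ≥ -3; f(t,s) = 0 for s < -3.
t=0: f(0,0)=1
t=1: f(1,-1)=1 f(1,1)=1
t=2: f(2,-2)=1 f(2,0)=2 f(2,2)=1
t=3: f(3,-3)=1 f(3,-1)=3 f(3,1)=3 f(3,3)=1
t=4: f(4,-2)=4 f(4,0)=6 f(4,2)=4 f(4,4)=1
t=5: f(5,-3)=4 f(5,-1)=10 f(5,1)=10 f(5,3)=5 f(5,5)=1
t=6: f(6,-2)=14 f(6,0)=20 f(6,2)=15 f(6,4)=6 f(6,6)=1
t=7: f(7,-3)=14 f(7,-1)=34 f(7,1)=35 f(7,3)=21 f(7,5)=7 f(7,7)=1
t=8: f(8,-2)=48 f(8,0)=69 f(8,2)=56 f(8,4)=28 f(8,6)=8 f(8,8)=1
t=9: f(9,-3)=48 f(9,-1)=117 f(9,1)=125 f(9,3)=84 f(9,5)=36 f(9,7)=9 f(9,9)=1
t=10: f(10,-2)=165 f(10,0)=242 f(10,2)=209 f(10,4)=120 f(10,6)=45 f(10,8)=10 f(10,10)=1
t=11: f(11,-3)=165 f(11,-1)=407 f(11,1)=451 f(11,3)=329 f(11,5)=165 f(11,7)=55 f(11,9)=11 f(11,11)=1
t=12: f(12,-2)=572 f(12,0)=858 f(12,2)=780 f(12,4)=494 f(12,6)=220 f(12,8)=66 f(12,10)=12 f(12,12)=1
t=13: f(13,-3)=572 f(13,-1)=1430 f(13,1)=1638 f(13,3)=1274 f(13,5)=714 f(13,7)=286 f(13,9)=78 f(13,11)=13 f(13,13)=1
t=14: f(14,-2)=2002 f(14,0)=3068 f(14,2)=2912 f(14,4)=1988 f(14,6)=1000 f(14,8)=364 f(14,10)=91 f(14,12)=14 f(14,14)=1
Σ_s f(14,s) = 11440
P = 11440/16384 = 715/1024

Answer: 715/1024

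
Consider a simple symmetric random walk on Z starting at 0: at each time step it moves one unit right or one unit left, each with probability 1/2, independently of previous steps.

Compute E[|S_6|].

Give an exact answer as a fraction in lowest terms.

Answer: 15/8

Derivation:
S_6 takes values m ≡ 0 (mod 2) with |m| ≤ 6; P(S_6=m) = C(6,(6+m)/2)/2^6.
Total paths: 2^6 = 64
Distribution: P(S=-6)=1/64, P(S=-4)=6/64, P(S=-2)=15/64, P(S=0)=20/64, P(S=2)=15/64, P(S=4)=6/64, P(S=6)=1/64
E[|S_6|] = Σ_m |m|·P(S_6=m) = 120/64 = 15/8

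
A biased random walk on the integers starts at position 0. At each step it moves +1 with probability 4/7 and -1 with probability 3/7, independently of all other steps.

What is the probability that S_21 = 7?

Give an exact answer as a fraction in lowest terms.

To reach position 7 after 21 steps: need 14 steps of +1 and 7 steps of -1.
Number of such sequences: C(21,14) = 116280
Each has probability (4/7)^14 · (3/7)^7 = 587068342272/558545864083284007
P = 116280 · 587068342272/558545864083284007 = 68264306839388160/558545864083284007

Answer: 68264306839388160/558545864083284007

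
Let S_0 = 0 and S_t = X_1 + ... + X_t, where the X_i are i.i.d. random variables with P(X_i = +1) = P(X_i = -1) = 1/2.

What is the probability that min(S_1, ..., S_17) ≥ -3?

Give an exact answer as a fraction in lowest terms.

Let f(t,s) = #length-t paths at position s with S_1..S_t all ≥ -3.
f(t,s) = f(t-1,s-1) + f(t-1,s+1) for s ≥ -3; f(t,s) = 0 for s < -3.
t=0: f(0,0)=1
t=1: f(1,-1)=1 f(1,1)=1
t=2: f(2,-2)=1 f(2,0)=2 f(2,2)=1
t=3: f(3,-3)=1 f(3,-1)=3 f(3,1)=3 f(3,3)=1
t=4: f(4,-2)=4 f(4,0)=6 f(4,2)=4 f(4,4)=1
t=5: f(5,-3)=4 f(5,-1)=10 f(5,1)=10 f(5,3)=5 f(5,5)=1
t=6: f(6,-2)=14 f(6,0)=20 f(6,2)=15 f(6,4)=6 f(6,6)=1
t=7: f(7,-3)=14 f(7,-1)=34 f(7,1)=35 f(7,3)=21 f(7,5)=7 f(7,7)=1
t=8: f(8,-2)=48 f(8,0)=69 f(8,2)=56 f(8,4)=28 f(8,6)=8 f(8,8)=1
t=9: f(9,-3)=48 f(9,-1)=117 f(9,1)=125 f(9,3)=84 f(9,5)=36 f(9,7)=9 f(9,9)=1
t=10: f(10,-2)=165 f(10,0)=242 f(10,2)=209 f(10,4)=120 f(10,6)=45 f(10,8)=10 f(10,10)=1
t=11: f(11,-3)=165 f(11,-1)=407 f(11,1)=451 f(11,3)=329 f(11,5)=165 f(11,7)=55 f(11,9)=11 f(11,11)=1
t=12: f(12,-2)=572 f(12,0)=858 f(12,2)=780 f(12,4)=494 f(12,6)=220 f(12,8)=66 f(12,10)=12 f(12,12)=1
t=13: f(13,-3)=572 f(13,-1)=1430 f(13,1)=1638 f(13,3)=1274 f(13,5)=714 f(13,7)=286 f(13,9)=78 f(13,11)=13 f(13,13)=1
t=14: f(14,-2)=2002 f(14,0)=3068 f(14,2)=2912 f(14,4)=1988 f(14,6)=1000 f(14,8)=364 f(14,10)=91 f(14,12)=14 f(14,14)=1
t=15: f(15,-3)=2002 f(15,-1)=5070 f(15,1)=5980 f(15,3)=4900 f(15,5)=2988 f(15,7)=1364 f(15,9)=455 f(15,11)=105 f(15,13)=15 f(15,15)=1
t=16: f(16,-2)=7072 f(16,0)=11050 f(16,2)=10880 f(16,4)=7888 f(16,6)=4352 f(16,8)=1819 f(16,10)=560 f(16,12)=120 f(16,14)=16 f(16,16)=1
t=17: f(17,-3)=7072 f(17,-1)=18122 f(17,1)=21930 f(17,3)=18768 f(17,5)=12240 f(17,7)=6171 f(17,9)=2379 f(17,11)=680 f(17,13)=136 f(17,15)=17 f(17,17)=1
Σ_s f(17,s) = 87516
P = 87516/131072 = 21879/32768

Answer: 21879/32768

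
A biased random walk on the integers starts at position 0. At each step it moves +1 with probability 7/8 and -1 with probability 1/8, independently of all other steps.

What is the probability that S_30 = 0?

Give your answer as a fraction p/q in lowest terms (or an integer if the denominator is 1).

Answer: 46026872966863343835/77371252455336267181195264

Derivation:
To be at 0 after 30 steps: need exactly 15 steps of +1 and 15 of -1.
Number of such sequences: C(30,15) = 155117520
Each has probability (7/8)^15 · (1/8)^15 = 4747561509943/1237940039285380274899124224
P = 155117520 · 4747561509943/1237940039285380274899124224 = 46026872966863343835/77371252455336267181195264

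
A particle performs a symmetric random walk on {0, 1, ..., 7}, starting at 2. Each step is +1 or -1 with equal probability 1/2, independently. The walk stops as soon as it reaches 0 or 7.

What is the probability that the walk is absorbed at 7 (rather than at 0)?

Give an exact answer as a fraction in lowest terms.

Symmetric walk (p = 1/2): the harmonic-function argument gives P(hit 7 before 0 | start at 2) = a/N.
P = 2/7 = 2/7

Answer: 2/7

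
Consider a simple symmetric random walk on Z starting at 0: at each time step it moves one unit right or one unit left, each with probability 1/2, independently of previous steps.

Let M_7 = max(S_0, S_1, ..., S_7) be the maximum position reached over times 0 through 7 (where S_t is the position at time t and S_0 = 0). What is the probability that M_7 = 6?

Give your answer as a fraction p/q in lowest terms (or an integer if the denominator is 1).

Answer: 1/128

Derivation:
Let M_7 = max(S_0,...,S_7). Use the reflection principle: for j ≥ 1, #{paths with M_7 ≥ j} = #{S_7 ≥ j} + #{S_7 ≥ j+1}.
By reflection, #{M_7 ≥ 6} = #{S_7 ≥ 6} + #{S_7 ≥ 7} = 1 + 1 = 2.
#{M_7 ≥ 7} = #{S_7 ≥ 7} + #{S_7 ≥ 8} = 1 + 0 = 1.
#{M_7 = 6} = 2 - 1 = 1.
P(M_7 = 6) = 1/128 = 1/128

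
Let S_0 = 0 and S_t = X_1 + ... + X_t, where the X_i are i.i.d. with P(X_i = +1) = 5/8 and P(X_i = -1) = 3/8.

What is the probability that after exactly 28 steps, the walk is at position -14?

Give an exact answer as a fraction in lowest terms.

To reach position -14 after 28 steps: need 7 steps of +1 and 21 steps of -1.
Number of such sequences: C(28,7) = 1184040
Each has probability (5/8)^7 · (3/8)^21 = 817215093984375/19342813113834066795298816
P = 1184040 · 817215093984375/19342813113834066795298816 = 120951919985157421875/2417851639229258349412352

Answer: 120951919985157421875/2417851639229258349412352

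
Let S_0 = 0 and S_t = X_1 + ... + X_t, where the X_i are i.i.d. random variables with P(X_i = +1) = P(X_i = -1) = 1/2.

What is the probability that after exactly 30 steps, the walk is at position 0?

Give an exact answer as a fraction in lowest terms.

To return to 0 after 30 steps: need exactly 15 steps of +1 and 15 of -1.
Favorable paths: C(30,15) = 155117520
Total paths: 2^30 = 1073741824
P = 155117520/1073741824 = 9694845/67108864

Answer: 9694845/67108864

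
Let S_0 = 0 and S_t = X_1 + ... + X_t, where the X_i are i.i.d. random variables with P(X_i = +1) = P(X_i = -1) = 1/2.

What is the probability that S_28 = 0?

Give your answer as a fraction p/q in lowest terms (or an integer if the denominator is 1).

Answer: 5014575/33554432

Derivation:
To return to 0 after 28 steps: need exactly 14 steps of +1 and 14 of -1.
Favorable paths: C(28,14) = 40116600
Total paths: 2^28 = 268435456
P = 40116600/268435456 = 5014575/33554432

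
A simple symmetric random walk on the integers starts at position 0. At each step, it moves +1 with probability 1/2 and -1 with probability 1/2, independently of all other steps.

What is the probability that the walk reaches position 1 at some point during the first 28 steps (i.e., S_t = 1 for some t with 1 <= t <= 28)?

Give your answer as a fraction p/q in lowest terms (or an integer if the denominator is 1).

Answer: 28539857/33554432

Derivation:
Count via complement. Let g(t,s) = #length-t paths at position s with S_1..S_t all ≠ 1.
g(t,s) = g(t-1,s-1) + g(t-1,s+1) for s ≠ 1; g(t,1) = 0.
t=0: g(0,0)=1
t=1: g(1,-1)=1
t=2: g(2,-2)=1 g(2,0)=1
t=3: g(3,-3)=1 g(3,-1)=2
t=4: g(4,-4)=1 g(4,-2)=3 g(4,0)=2
t=5: g(5,-5)=1 g(5,-3)=4 g(5,-1)=5
t=6: g(6,-6)=1 g(6,-4)=5 g(6,-2)=9 g(6,0)=5
t=7: g(7,-7)=1 g(7,-5)=6 g(7,-3)=14 g(7,-1)=14
t=8: g(8,-8)=1 g(8,-6)=7 g(8,-4)=20 g(8,-2)=28 g(8,0)=14
t=9: g(9,-9)=1 g(9,-7)=8 g(9,-5)=27 g(9,-3)=48 g(9,-1)=42
t=10: g(10,-10)=1 g(10,-8)=9 g(10,-6)=35 g(10,-4)=75 g(10,-2)=90 g(10,0)=42
t=11: g(11,-11)=1 g(11,-9)=10 g(11,-7)=44 g(11,-5)=110 g(11,-3)=165 g(11,-1)=132
t=12: g(12,-12)=1 g(12,-10)=11 g(12,-8)=54 g(12,-6)=154 g(12,-4)=275 g(12,-2)=297 g(12,0)=132
t=13: g(13,-13)=1 g(13,-11)=12 g(13,-9)=65 g(13,-7)=208 g(13,-5)=429 g(13,-3)=572 g(13,-1)=429
t=14: g(14,-14)=1 g(14,-12)=13 g(14,-10)=77 g(14,-8)=273 g(14,-6)=637 g(14,-4)=1001 g(14,-2)=1001 g(14,0)=429
t=15: g(15,-15)=1 g(15,-13)=14 g(15,-11)=90 g(15,-9)=350 g(15,-7)=910 g(15,-5)=1638 g(15,-3)=2002 g(15,-1)=1430
t=16: g(16,-16)=1 g(16,-14)=15 g(16,-12)=104 g(16,-10)=440 g(16,-8)=1260 g(16,-6)=2548 g(16,-4)=3640 g(16,-2)=3432 g(16,0)=1430
t=17: g(17,-17)=1 g(17,-15)=16 g(17,-13)=119 g(17,-11)=544 g(17,-9)=1700 g(17,-7)=3808 g(17,-5)=6188 g(17,-3)=7072 g(17,-1)=4862
t=18: g(18,-18)=1 g(18,-16)=17 g(18,-14)=135 g(18,-12)=663 g(18,-10)=2244 g(18,-8)=5508 g(18,-6)=9996 g(18,-4)=13260 g(18,-2)=11934 g(18,0)=4862
t=19: g(19,-19)=1 g(19,-17)=18 g(19,-15)=152 g(19,-13)=798 g(19,-11)=2907 g(19,-9)=7752 g(19,-7)=15504 g(19,-5)=23256 g(19,-3)=25194 g(19,-1)=16796
t=20: g(20,-20)=1 g(20,-18)=19 g(20,-16)=170 g(20,-14)=950 g(20,-12)=3705 g(20,-10)=10659 g(20,-8)=23256 g(20,-6)=38760 g(20,-4)=48450 g(20,-2)=41990 g(20,0)=16796
t=21: g(21,-21)=1 g(21,-19)=20 g(21,-17)=189 g(21,-15)=1120 g(21,-13)=4655 g(21,-11)=14364 g(21,-9)=33915 g(21,-7)=62016 g(21,-5)=87210 g(21,-3)=90440 g(21,-1)=58786
t=22: g(22,-22)=1 g(22,-20)=21 g(22,-18)=209 g(22,-16)=1309 g(22,-14)=5775 g(22,-12)=19019 g(22,-10)=48279 g(22,-8)=95931 g(22,-6)=149226 g(22,-4)=177650 g(22,-2)=149226 g(22,0)=58786
t=23: g(23,-23)=1 g(23,-21)=22 g(23,-19)=230 g(23,-17)=1518 g(23,-15)=7084 g(23,-13)=24794 g(23,-11)=67298 g(23,-9)=144210 g(23,-7)=245157 g(23,-5)=326876 g(23,-3)=326876 g(23,-1)=208012
t=24: g(24,-24)=1 g(24,-22)=23 g(24,-20)=252 g(24,-18)=1748 g(24,-16)=8602 g(24,-14)=31878 g(24,-12)=92092 g(24,-10)=211508 g(24,-8)=389367 g(24,-6)=572033 g(24,-4)=653752 g(24,-2)=534888 g(24,0)=208012
t=25: g(25,-25)=1 g(25,-23)=24 g(25,-21)=275 g(25,-19)=2000 g(25,-17)=10350 g(25,-15)=40480 g(25,-13)=123970 g(25,-11)=303600 g(25,-9)=600875 g(25,-7)=961400 g(25,-5)=1225785 g(25,-3)=1188640 g(25,-1)=742900
t=26: g(26,-26)=1 g(26,-24)=25 g(26,-22)=299 g(26,-20)=2275 g(26,-18)=12350 g(26,-16)=50830 g(26,-14)=164450 g(26,-12)=427570 g(26,-10)=904475 g(26,-8)=1562275 g(26,-6)=2187185 g(26,-4)=2414425 g(26,-2)=1931540 g(26,0)=742900
t=27: g(27,-27)=1 g(27,-25)=26 g(27,-23)=324 g(27,-21)=2574 g(27,-19)=14625 g(27,-17)=63180 g(27,-15)=215280 g(27,-13)=592020 g(27,-11)=1332045 g(27,-9)=2466750 g(27,-7)=3749460 g(27,-5)=4601610 g(27,-3)=4345965 g(27,-1)=2674440
t=28: g(28,-28)=1 g(28,-26)=27 g(28,-24)=350 g(28,-22)=2898 g(28,-20)=17199 g(28,-18)=77805 g(28,-16)=278460 g(28,-14)=807300 g(28,-12)=1924065 g(28,-10)=3798795 g(28,-8)=6216210 g(28,-6)=8351070 g(28,-4)=8947575 g(28,-2)=7020405 g(28,0)=2674440
Paths never hitting 1: Σ_s g(28,s) = 40116600
Paths hitting 1: 2^28 - 40116600 = 228318856
P = 228318856/268435456 = 28539857/33554432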